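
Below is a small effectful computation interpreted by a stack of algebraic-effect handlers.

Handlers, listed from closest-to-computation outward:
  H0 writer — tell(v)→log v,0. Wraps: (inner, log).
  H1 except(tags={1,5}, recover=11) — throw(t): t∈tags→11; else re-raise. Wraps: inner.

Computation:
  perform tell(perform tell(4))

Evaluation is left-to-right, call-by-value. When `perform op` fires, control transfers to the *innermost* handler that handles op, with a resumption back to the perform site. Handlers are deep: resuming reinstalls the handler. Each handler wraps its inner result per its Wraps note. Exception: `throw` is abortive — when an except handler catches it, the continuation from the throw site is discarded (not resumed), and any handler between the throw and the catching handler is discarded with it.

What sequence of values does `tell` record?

Answer: (4, 0)

Working:
tell(4) @ H0 ⇒ log+=4
tell(0) @ H0 ⇒ log+=0
H0 returns (0, (4, 0))
H1 returns (0, (4, 0))
= (0, (4, 0))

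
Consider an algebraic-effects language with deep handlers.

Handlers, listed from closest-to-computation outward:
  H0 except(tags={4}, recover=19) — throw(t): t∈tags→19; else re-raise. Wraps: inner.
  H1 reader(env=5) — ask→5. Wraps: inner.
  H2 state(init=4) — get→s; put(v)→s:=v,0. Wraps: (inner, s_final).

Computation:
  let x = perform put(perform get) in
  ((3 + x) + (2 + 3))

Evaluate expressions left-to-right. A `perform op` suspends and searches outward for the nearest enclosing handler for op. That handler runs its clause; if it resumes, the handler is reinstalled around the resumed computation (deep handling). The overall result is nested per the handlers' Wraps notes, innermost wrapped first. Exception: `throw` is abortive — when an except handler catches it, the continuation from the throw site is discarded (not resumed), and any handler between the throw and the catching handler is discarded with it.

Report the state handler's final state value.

Evaluation trace:
get @ H2 ⇒ 4
put(4) @ H2 ⇒ s:=4
H0 returns 8
H1 returns 8
H2 returns (8, 4)
= (8, 4)

Answer: 4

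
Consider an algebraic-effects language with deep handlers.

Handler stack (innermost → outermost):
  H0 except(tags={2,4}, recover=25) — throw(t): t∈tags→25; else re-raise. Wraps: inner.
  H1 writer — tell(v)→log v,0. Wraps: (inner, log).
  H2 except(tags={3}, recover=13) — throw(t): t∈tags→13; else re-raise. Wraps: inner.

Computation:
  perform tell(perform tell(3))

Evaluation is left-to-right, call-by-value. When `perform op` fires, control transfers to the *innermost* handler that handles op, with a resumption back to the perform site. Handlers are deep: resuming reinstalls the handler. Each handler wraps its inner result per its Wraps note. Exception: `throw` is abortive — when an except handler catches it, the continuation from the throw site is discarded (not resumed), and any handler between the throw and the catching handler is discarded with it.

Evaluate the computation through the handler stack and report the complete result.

Step-by-step:
tell(3) @ H1 ⇒ log+=3
tell(0) @ H1 ⇒ log+=0
H0 returns 0
H1 returns (0, (3, 0))
H2 returns (0, (3, 0))
= (0, (3, 0))

Answer: (0, (3, 0))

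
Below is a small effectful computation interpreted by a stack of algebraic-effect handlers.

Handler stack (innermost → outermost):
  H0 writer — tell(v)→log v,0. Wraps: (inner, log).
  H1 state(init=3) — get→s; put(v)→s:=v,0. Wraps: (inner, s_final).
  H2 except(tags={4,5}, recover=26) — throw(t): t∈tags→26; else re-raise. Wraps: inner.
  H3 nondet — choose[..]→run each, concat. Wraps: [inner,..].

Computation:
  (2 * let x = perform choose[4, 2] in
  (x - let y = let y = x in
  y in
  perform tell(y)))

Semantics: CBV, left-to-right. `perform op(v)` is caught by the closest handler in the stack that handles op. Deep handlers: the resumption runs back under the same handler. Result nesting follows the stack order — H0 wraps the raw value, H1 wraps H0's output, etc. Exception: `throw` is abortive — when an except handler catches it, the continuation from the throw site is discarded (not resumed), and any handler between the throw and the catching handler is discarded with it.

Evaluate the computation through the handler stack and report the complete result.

Answer: [((8, (4)), 3), ((4, (2)), 3)]

Step-by-step:
choose[4, 2] @ H3
  branch[0] choose=4:
    tell(4) @ H0 ⇒ log+=4
    H0 returns (8, (4))
    H1 returns ((8, (4)), 3)
    H2 returns ((8, (4)), 3)
    H3 returns [((8, (4)), 3)]
  branch[1] choose=2:
    tell(2) @ H0 ⇒ log+=2
    H0 returns (4, (2))
    H1 returns ((4, (2)), 3)
    H2 returns ((4, (2)), 3)
    H3 returns [((4, (2)), 3)]
= [((8, (4)), 3), ((4, (2)), 3)]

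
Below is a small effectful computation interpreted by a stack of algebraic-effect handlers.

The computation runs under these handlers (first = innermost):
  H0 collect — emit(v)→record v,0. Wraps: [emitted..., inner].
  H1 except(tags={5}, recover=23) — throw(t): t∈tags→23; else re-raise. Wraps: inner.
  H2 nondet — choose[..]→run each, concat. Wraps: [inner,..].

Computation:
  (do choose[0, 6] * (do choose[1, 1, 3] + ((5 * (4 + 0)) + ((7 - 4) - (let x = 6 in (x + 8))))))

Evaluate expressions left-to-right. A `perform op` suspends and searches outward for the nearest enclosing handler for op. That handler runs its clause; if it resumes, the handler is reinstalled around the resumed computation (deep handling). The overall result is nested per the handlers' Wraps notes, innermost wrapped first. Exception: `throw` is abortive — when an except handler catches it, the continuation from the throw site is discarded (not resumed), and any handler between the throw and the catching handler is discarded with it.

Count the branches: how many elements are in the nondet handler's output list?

Evaluation trace:
choose[0, 6] @ H2
  branch[0] choose=0:
    choose[1, 1, 3] @ H2
      branch[0] choose=1:
        H0 returns [0]
        H1 returns [0]
        H2 returns [[0]]
      branch[1] choose=1:
        H0 returns [0]
        H1 returns [0]
        H2 returns [[0]]
      branch[2] choose=3:
        H0 returns [0]
        H1 returns [0]
        H2 returns [[0]]
  branch[1] choose=6:
    choose[1, 1, 3] @ H2
      branch[0] choose=1:
        H0 returns [60]
        H1 returns [60]
        H2 returns [[60]]
      branch[1] choose=1:
        H0 returns [60]
        H1 returns [60]
        H2 returns [[60]]
      branch[2] choose=3:
        H0 returns [72]
        H1 returns [72]
        H2 returns [[72]]
= [[0], [0], [0], [60], [60], [72]]

Answer: 6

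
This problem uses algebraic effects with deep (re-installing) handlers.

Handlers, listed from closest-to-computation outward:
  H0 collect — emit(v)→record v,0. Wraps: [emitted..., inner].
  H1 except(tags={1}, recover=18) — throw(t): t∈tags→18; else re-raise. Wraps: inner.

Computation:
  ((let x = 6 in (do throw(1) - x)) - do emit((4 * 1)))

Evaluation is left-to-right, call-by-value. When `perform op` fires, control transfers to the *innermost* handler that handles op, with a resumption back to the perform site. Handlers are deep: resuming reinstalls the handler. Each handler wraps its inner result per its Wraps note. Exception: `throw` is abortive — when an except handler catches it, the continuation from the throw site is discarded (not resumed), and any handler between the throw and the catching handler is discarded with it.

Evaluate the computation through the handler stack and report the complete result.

Step-by-step:
throw(1) @ H1 caught ⇒ 18
= 18

Answer: 18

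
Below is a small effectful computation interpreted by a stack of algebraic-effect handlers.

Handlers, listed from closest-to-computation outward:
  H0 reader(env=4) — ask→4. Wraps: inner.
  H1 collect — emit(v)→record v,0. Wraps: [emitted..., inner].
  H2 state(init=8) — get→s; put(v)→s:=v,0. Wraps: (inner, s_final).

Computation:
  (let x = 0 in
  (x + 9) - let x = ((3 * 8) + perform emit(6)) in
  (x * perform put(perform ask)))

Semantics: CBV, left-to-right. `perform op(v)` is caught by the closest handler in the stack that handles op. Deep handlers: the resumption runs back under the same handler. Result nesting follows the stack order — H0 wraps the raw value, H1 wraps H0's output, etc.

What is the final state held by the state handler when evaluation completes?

Answer: 4

Working:
emit(6) @ H1 ⇒ out+=6
ask @ H0 ⇒ 4
put(4) @ H2 ⇒ s:=4
H0 returns 9
H1 returns [6, 9]
H2 returns ([6, 9], 4)
= ([6, 9], 4)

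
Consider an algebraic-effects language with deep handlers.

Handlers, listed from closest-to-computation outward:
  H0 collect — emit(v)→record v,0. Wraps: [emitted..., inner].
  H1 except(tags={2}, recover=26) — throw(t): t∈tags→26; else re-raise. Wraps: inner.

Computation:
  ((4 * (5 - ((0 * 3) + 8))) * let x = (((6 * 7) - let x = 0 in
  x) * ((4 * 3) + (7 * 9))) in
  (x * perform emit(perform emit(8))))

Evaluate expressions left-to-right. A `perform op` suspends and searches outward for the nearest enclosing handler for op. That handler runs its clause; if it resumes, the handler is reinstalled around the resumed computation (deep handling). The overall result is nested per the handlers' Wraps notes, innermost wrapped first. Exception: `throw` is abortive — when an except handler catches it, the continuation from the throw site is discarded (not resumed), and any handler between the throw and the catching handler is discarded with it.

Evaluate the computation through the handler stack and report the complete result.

Working:
emit(8) @ H0 ⇒ out+=8
emit(0) @ H0 ⇒ out+=0
H0 returns [8, 0, 0]
H1 returns [8, 0, 0]
= [8, 0, 0]

Answer: [8, 0, 0]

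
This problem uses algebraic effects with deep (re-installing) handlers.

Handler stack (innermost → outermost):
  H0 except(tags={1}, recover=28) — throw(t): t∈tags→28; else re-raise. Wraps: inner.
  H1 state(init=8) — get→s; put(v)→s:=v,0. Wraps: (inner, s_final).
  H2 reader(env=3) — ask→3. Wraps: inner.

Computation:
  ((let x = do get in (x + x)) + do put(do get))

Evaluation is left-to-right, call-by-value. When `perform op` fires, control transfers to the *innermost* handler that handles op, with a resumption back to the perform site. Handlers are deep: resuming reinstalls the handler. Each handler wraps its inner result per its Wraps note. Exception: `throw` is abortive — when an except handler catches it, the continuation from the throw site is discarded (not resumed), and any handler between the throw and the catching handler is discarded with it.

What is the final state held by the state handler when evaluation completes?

Evaluation trace:
get @ H1 ⇒ 8
get @ H1 ⇒ 8
put(8) @ H1 ⇒ s:=8
H0 returns 16
H1 returns (16, 8)
H2 returns (16, 8)
= (16, 8)

Answer: 8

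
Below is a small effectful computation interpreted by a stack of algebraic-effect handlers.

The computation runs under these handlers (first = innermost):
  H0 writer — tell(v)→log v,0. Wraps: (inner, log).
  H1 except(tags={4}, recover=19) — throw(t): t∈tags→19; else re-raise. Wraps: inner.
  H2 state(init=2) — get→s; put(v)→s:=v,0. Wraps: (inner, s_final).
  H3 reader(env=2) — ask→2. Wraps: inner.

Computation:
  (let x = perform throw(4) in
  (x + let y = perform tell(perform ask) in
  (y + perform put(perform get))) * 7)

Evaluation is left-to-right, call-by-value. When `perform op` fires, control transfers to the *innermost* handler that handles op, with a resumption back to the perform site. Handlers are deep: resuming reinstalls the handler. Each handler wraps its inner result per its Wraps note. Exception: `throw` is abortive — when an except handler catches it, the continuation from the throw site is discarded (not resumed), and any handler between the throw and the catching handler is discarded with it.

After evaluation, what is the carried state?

Answer: 2

Step-by-step:
throw(4) @ H1 caught ⇒ 19
H2 returns (19, 2)
H3 returns (19, 2)
= (19, 2)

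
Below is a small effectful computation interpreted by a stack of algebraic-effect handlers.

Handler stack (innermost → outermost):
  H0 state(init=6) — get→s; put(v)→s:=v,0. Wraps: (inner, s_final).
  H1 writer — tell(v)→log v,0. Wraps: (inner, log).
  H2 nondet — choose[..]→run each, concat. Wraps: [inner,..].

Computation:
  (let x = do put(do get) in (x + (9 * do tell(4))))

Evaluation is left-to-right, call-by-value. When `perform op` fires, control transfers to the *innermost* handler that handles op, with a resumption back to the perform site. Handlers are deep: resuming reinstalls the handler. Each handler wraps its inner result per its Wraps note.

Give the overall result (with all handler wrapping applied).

Answer: [((0, 6), (4))]

Step-by-step:
get @ H0 ⇒ 6
put(6) @ H0 ⇒ s:=6
tell(4) @ H1 ⇒ log+=4
H0 returns (0, 6)
H1 returns ((0, 6), (4))
H2 returns [((0, 6), (4))]
= [((0, 6), (4))]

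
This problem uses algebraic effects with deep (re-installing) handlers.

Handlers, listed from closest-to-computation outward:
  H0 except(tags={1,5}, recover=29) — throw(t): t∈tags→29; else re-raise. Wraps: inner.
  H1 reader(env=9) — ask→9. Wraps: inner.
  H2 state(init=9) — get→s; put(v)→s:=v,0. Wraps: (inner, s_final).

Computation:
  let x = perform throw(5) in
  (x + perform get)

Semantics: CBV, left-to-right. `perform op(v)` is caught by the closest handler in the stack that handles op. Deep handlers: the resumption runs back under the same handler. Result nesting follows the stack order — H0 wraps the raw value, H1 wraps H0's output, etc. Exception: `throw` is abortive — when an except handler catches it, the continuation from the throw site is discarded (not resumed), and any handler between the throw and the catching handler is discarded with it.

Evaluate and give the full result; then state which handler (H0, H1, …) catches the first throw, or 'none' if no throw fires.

Answer: (29, 9) ; first throw caught by: H0

Step-by-step:
throw(5) @ H0 caught ⇒ 29
H1 returns 29
H2 returns (29, 9)
= (29, 9)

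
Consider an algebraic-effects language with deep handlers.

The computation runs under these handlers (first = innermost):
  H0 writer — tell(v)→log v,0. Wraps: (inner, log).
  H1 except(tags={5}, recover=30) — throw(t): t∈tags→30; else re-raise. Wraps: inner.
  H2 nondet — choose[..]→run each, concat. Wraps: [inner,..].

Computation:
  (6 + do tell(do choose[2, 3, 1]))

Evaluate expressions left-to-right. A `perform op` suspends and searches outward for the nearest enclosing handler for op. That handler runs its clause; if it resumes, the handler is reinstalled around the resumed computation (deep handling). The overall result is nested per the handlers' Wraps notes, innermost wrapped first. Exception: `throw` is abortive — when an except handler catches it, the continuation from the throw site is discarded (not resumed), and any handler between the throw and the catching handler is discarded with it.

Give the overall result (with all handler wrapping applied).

Working:
choose[2, 3, 1] @ H2
  branch[0] choose=2:
    tell(2) @ H0 ⇒ log+=2
    H0 returns (6, (2))
    H1 returns (6, (2))
    H2 returns [(6, (2))]
  branch[1] choose=3:
    tell(3) @ H0 ⇒ log+=3
    H0 returns (6, (3))
    H1 returns (6, (3))
    H2 returns [(6, (3))]
  branch[2] choose=1:
    tell(1) @ H0 ⇒ log+=1
    H0 returns (6, (1))
    H1 returns (6, (1))
    H2 returns [(6, (1))]
= [(6, (2)), (6, (3)), (6, (1))]

Answer: [(6, (2)), (6, (3)), (6, (1))]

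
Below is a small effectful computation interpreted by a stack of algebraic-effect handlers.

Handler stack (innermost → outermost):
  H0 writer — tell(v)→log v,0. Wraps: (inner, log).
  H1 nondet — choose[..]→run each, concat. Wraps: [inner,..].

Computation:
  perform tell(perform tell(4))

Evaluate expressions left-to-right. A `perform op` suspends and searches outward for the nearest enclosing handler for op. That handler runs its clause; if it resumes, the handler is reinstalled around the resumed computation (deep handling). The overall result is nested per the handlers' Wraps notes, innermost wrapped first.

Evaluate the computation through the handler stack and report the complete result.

Step-by-step:
tell(4) @ H0 ⇒ log+=4
tell(0) @ H0 ⇒ log+=0
H0 returns (0, (4, 0))
H1 returns [(0, (4, 0))]
= [(0, (4, 0))]

Answer: [(0, (4, 0))]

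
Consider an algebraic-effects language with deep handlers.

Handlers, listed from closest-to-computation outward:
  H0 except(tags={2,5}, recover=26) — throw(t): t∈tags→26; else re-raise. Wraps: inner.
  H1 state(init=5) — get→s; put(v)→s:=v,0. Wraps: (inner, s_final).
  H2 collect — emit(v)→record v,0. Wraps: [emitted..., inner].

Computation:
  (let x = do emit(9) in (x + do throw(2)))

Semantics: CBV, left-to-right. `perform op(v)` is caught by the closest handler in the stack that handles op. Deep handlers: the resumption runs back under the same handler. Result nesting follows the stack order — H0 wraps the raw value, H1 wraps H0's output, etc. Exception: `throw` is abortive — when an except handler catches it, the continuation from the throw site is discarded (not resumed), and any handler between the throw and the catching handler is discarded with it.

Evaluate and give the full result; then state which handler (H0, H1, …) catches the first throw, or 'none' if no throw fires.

Working:
emit(9) @ H2 ⇒ out+=9
throw(2) @ H0 caught ⇒ 26
H1 returns (26, 5)
H2 returns [9, (26, 5)]
= [9, (26, 5)]

Answer: [9, (26, 5)] ; first throw caught by: H0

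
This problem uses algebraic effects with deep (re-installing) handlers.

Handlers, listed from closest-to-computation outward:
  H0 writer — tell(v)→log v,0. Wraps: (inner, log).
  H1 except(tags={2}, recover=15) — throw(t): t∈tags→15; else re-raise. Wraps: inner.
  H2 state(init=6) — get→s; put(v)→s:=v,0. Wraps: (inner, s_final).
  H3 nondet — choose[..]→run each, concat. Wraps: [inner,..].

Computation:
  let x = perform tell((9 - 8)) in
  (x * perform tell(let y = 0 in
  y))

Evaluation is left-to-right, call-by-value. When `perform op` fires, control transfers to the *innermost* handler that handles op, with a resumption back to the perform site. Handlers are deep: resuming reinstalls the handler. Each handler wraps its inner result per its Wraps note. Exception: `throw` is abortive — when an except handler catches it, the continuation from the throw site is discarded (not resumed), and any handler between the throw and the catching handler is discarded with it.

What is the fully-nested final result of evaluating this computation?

Step-by-step:
tell(1) @ H0 ⇒ log+=1
tell(0) @ H0 ⇒ log+=0
H0 returns (0, (1, 0))
H1 returns (0, (1, 0))
H2 returns ((0, (1, 0)), 6)
H3 returns [((0, (1, 0)), 6)]
= [((0, (1, 0)), 6)]

Answer: [((0, (1, 0)), 6)]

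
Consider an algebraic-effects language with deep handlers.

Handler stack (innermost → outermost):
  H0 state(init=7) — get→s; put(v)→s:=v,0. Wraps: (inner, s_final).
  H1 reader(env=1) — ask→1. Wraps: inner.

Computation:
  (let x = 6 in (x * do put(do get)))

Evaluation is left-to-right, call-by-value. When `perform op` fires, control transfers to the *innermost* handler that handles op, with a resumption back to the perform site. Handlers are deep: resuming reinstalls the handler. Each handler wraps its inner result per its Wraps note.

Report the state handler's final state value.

Step-by-step:
get @ H0 ⇒ 7
put(7) @ H0 ⇒ s:=7
H0 returns (0, 7)
H1 returns (0, 7)
= (0, 7)

Answer: 7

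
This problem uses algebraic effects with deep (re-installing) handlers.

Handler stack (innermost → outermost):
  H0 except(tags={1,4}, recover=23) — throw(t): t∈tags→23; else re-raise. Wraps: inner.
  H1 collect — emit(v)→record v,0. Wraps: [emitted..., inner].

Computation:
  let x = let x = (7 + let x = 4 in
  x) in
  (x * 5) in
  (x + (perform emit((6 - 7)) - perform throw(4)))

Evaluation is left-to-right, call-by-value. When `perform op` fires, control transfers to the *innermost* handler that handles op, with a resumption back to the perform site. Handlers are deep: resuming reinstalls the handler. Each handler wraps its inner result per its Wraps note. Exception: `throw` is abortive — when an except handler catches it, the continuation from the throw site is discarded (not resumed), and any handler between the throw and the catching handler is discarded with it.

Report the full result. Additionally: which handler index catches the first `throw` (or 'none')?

Answer: [-1, 23] ; first throw caught by: H0

Working:
emit(-1) @ H1 ⇒ out+=-1
throw(4) @ H0 caught ⇒ 23
H1 returns [-1, 23]
= [-1, 23]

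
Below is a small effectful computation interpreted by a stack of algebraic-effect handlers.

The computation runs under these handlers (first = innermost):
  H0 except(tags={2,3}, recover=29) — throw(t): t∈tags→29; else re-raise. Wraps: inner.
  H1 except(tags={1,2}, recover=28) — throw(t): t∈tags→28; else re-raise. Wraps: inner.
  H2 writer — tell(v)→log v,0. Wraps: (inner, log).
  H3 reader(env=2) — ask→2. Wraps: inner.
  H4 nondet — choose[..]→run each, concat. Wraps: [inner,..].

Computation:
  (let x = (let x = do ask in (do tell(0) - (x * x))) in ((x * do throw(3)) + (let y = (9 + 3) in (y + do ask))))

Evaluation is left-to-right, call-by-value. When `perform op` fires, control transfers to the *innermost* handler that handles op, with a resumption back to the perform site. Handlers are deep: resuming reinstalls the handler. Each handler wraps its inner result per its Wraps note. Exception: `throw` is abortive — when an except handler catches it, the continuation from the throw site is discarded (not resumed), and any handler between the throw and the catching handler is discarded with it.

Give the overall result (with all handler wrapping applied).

Step-by-step:
ask @ H3 ⇒ 2
tell(0) @ H2 ⇒ log+=0
throw(3) @ H0 caught ⇒ 29
H1 returns 29
H2 returns (29, (0))
H3 returns (29, (0))
H4 returns [(29, (0))]
= [(29, (0))]

Answer: [(29, (0))]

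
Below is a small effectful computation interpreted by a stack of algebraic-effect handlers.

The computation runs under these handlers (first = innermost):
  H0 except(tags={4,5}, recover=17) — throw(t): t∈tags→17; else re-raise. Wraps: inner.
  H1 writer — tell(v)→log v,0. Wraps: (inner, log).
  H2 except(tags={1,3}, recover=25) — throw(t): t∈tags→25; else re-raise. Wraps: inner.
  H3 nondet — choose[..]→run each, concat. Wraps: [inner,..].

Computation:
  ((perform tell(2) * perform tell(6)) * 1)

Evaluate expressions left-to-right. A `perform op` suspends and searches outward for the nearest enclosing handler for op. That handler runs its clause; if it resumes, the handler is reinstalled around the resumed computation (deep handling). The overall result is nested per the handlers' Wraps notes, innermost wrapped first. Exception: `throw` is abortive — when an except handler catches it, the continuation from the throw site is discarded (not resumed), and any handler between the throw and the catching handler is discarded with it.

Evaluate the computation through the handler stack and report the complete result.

Evaluation trace:
tell(2) @ H1 ⇒ log+=2
tell(6) @ H1 ⇒ log+=6
H0 returns 0
H1 returns (0, (2, 6))
H2 returns (0, (2, 6))
H3 returns [(0, (2, 6))]
= [(0, (2, 6))]

Answer: [(0, (2, 6))]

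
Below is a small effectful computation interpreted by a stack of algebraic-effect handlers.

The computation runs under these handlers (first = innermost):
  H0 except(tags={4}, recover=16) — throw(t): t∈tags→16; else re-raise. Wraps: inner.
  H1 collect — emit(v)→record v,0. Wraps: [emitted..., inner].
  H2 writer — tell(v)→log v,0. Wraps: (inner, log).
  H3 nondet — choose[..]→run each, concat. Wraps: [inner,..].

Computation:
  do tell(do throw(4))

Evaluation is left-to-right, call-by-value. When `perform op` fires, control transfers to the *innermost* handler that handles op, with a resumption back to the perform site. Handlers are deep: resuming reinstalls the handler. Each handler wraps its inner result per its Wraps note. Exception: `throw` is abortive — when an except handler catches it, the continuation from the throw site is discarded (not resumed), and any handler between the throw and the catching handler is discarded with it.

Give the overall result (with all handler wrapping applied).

Answer: [([16], ())]

Working:
throw(4) @ H0 caught ⇒ 16
H1 returns [16]
H2 returns ([16], ())
H3 returns [([16], ())]
= [([16], ())]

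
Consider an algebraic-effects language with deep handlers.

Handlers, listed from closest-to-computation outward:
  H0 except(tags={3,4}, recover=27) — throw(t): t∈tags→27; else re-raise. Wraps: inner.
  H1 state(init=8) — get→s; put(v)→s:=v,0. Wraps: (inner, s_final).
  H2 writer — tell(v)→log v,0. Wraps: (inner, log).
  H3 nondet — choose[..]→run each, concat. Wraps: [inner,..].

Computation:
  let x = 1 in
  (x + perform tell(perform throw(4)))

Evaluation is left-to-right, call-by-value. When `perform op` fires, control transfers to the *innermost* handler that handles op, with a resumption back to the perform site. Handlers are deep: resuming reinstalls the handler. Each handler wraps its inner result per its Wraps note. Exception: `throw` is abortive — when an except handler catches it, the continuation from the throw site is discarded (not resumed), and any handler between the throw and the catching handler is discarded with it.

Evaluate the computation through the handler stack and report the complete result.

Answer: [((27, 8), ())]

Working:
throw(4) @ H0 caught ⇒ 27
H1 returns (27, 8)
H2 returns ((27, 8), ())
H3 returns [((27, 8), ())]
= [((27, 8), ())]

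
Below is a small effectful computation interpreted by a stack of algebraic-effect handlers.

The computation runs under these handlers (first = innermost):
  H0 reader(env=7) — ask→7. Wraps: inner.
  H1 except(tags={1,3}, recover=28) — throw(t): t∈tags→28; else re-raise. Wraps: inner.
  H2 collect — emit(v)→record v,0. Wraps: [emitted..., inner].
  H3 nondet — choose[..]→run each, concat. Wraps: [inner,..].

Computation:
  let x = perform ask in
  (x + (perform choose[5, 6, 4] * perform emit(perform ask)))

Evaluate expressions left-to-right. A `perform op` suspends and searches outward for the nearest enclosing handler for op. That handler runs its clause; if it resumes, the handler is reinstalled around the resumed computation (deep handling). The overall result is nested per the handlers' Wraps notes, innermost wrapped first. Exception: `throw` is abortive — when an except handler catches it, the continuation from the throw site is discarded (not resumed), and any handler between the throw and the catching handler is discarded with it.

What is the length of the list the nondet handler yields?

Answer: 3

Working:
ask @ H0 ⇒ 7
choose[5, 6, 4] @ H3
  branch[0] choose=5:
    ask @ H0 ⇒ 7
    emit(7) @ H2 ⇒ out+=7
    H0 returns 7
    H1 returns 7
    H2 returns [7, 7]
    H3 returns [[7, 7]]
  branch[1] choose=6:
    ask @ H0 ⇒ 7
    emit(7) @ H2 ⇒ out+=7
    H0 returns 7
    H1 returns 7
    H2 returns [7, 7]
    H3 returns [[7, 7]]
  branch[2] choose=4:
    ask @ H0 ⇒ 7
    emit(7) @ H2 ⇒ out+=7
    H0 returns 7
    H1 returns 7
    H2 returns [7, 7]
    H3 returns [[7, 7]]
= [[7, 7], [7, 7], [7, 7]]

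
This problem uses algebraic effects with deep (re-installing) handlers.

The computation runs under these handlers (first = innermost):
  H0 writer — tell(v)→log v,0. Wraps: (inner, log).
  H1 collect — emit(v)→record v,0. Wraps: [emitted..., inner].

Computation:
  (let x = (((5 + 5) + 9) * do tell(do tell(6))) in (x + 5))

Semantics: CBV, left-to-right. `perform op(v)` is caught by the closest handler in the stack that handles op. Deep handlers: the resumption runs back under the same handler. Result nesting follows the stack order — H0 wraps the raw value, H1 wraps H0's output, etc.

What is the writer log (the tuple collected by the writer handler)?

Answer: (6, 0)

Step-by-step:
tell(6) @ H0 ⇒ log+=6
tell(0) @ H0 ⇒ log+=0
H0 returns (5, (6, 0))
H1 returns [(5, (6, 0))]
= [(5, (6, 0))]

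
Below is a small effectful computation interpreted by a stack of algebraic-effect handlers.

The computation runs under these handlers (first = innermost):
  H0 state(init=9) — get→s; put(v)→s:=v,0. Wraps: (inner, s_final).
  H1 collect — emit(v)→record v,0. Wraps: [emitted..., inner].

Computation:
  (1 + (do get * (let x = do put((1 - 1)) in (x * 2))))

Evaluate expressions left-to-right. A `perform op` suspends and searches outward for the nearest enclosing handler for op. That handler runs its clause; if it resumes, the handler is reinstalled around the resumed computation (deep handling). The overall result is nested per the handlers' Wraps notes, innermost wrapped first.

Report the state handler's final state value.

Evaluation trace:
get @ H0 ⇒ 9
put(0) @ H0 ⇒ s:=0
H0 returns (1, 0)
H1 returns [(1, 0)]
= [(1, 0)]

Answer: 0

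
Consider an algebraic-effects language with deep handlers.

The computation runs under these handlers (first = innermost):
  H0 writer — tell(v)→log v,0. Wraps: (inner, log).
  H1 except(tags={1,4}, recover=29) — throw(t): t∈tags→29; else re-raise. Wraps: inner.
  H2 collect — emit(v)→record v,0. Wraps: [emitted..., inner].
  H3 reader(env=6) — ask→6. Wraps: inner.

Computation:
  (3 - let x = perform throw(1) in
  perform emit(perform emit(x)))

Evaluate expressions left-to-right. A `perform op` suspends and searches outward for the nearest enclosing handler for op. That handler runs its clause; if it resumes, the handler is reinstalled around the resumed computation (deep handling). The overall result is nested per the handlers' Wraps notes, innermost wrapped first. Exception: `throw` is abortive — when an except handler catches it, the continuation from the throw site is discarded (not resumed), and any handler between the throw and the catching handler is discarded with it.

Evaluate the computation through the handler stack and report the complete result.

Answer: [29]

Evaluation trace:
throw(1) @ H1 caught ⇒ 29
H2 returns [29]
H3 returns [29]
= [29]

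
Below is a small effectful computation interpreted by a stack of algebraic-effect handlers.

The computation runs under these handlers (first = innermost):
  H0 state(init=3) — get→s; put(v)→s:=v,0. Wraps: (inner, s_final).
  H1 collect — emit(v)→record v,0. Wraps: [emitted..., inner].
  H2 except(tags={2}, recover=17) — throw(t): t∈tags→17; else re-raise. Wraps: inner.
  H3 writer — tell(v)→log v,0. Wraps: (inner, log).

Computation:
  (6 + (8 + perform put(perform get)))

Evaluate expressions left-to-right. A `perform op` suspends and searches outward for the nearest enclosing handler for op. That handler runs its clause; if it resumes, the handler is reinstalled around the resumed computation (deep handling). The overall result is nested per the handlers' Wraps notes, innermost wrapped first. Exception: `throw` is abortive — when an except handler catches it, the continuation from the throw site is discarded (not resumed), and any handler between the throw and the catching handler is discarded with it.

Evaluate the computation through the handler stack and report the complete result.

Answer: ([(14, 3)], ())

Step-by-step:
get @ H0 ⇒ 3
put(3) @ H0 ⇒ s:=3
H0 returns (14, 3)
H1 returns [(14, 3)]
H2 returns [(14, 3)]
H3 returns ([(14, 3)], ())
= ([(14, 3)], ())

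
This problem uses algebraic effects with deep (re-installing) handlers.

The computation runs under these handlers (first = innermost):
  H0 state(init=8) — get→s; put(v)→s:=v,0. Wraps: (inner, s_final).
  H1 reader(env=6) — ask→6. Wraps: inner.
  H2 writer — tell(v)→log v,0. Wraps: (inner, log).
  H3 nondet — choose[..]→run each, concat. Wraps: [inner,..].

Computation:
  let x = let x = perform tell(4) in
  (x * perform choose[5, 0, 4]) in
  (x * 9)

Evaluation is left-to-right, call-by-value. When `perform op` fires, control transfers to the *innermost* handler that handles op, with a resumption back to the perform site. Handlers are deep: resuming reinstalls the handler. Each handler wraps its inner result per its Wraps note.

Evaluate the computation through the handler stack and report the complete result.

Evaluation trace:
tell(4) @ H2 ⇒ log+=4
choose[5, 0, 4] @ H3
  branch[0] choose=5:
    H0 returns (0, 8)
    H1 returns (0, 8)
    H2 returns ((0, 8), (4))
    H3 returns [((0, 8), (4))]
  branch[1] choose=0:
    H0 returns (0, 8)
    H1 returns (0, 8)
    H2 returns ((0, 8), (4))
    H3 returns [((0, 8), (4))]
  branch[2] choose=4:
    H0 returns (0, 8)
    H1 returns (0, 8)
    H2 returns ((0, 8), (4))
    H3 returns [((0, 8), (4))]
= [((0, 8), (4)), ((0, 8), (4)), ((0, 8), (4))]

Answer: [((0, 8), (4)), ((0, 8), (4)), ((0, 8), (4))]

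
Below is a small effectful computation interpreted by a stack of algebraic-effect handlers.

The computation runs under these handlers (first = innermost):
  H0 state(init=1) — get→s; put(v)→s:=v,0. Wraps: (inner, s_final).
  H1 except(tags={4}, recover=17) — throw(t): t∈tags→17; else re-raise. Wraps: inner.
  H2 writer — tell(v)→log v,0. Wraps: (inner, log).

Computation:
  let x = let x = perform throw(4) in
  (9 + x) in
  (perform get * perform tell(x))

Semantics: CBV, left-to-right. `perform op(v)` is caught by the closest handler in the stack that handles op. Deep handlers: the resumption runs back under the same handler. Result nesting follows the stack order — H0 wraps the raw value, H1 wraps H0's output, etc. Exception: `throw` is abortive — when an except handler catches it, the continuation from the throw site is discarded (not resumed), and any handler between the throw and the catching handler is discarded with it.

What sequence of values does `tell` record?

Answer: ()

Working:
throw(4) @ H1 caught ⇒ 17
H2 returns (17, ())
= (17, ())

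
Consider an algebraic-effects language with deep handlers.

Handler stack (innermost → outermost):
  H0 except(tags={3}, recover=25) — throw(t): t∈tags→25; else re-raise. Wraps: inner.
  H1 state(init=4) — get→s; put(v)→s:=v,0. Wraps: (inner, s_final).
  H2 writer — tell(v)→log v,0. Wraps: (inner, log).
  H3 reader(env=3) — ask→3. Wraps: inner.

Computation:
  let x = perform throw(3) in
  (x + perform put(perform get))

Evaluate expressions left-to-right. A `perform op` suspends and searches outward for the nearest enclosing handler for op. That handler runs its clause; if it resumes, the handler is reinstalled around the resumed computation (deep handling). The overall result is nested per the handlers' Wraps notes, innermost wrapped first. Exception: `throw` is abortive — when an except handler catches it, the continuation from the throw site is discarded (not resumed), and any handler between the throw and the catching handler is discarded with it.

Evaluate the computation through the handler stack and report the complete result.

Answer: ((25, 4), ())

Working:
throw(3) @ H0 caught ⇒ 25
H1 returns (25, 4)
H2 returns ((25, 4), ())
H3 returns ((25, 4), ())
= ((25, 4), ())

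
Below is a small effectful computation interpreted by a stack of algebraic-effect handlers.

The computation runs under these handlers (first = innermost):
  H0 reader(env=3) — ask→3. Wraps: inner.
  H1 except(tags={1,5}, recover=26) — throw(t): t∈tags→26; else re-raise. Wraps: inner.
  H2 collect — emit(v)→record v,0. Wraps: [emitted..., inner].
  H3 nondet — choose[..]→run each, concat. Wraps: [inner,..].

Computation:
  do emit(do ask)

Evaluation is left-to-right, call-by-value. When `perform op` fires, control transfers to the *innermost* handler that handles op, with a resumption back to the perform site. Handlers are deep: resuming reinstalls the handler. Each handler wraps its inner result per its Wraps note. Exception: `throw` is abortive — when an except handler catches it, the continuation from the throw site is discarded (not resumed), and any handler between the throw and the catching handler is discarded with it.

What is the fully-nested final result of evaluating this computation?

Answer: [[3, 0]]

Evaluation trace:
ask @ H0 ⇒ 3
emit(3) @ H2 ⇒ out+=3
H0 returns 0
H1 returns 0
H2 returns [3, 0]
H3 returns [[3, 0]]
= [[3, 0]]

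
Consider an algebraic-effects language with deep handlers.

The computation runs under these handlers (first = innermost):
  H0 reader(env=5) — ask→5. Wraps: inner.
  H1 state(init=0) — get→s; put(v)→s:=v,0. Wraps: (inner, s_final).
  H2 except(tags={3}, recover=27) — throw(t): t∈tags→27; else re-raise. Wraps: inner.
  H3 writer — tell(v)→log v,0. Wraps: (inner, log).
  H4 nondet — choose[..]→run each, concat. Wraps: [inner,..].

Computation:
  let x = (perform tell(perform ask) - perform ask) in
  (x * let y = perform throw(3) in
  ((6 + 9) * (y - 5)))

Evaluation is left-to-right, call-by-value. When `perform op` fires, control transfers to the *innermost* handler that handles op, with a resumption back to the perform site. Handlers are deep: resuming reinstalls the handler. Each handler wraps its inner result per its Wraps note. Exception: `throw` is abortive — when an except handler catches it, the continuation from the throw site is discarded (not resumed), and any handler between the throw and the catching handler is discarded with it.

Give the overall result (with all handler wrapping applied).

Answer: [(27, (5))]

Evaluation trace:
ask @ H0 ⇒ 5
tell(5) @ H3 ⇒ log+=5
ask @ H0 ⇒ 5
throw(3) @ H2 caught ⇒ 27
H3 returns (27, (5))
H4 returns [(27, (5))]
= [(27, (5))]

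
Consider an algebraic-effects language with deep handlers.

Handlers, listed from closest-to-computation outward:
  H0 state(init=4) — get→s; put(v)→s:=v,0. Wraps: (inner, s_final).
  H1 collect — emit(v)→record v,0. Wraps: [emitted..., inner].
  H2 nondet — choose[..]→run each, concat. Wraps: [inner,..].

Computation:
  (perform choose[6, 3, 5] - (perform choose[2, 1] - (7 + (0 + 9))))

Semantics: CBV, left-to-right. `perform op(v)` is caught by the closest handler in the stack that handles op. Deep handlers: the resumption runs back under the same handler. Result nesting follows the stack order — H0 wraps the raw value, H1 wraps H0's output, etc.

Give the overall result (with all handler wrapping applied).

Evaluation trace:
choose[6, 3, 5] @ H2
  branch[0] choose=6:
    choose[2, 1] @ H2
      branch[0] choose=2:
        H0 returns (20, 4)
        H1 returns [(20, 4)]
        H2 returns [[(20, 4)]]
      branch[1] choose=1:
        H0 returns (21, 4)
        H1 returns [(21, 4)]
        H2 returns [[(21, 4)]]
  branch[1] choose=3:
    choose[2, 1] @ H2
      branch[0] choose=2:
        H0 returns (17, 4)
        H1 returns [(17, 4)]
        H2 returns [[(17, 4)]]
      branch[1] choose=1:
        H0 returns (18, 4)
        H1 returns [(18, 4)]
        H2 returns [[(18, 4)]]
  branch[2] choose=5:
    choose[2, 1] @ H2
      branch[0] choose=2:
        H0 returns (19, 4)
        H1 returns [(19, 4)]
        H2 returns [[(19, 4)]]
      branch[1] choose=1:
        H0 returns (20, 4)
        H1 returns [(20, 4)]
        H2 returns [[(20, 4)]]
= [[(20, 4)], [(21, 4)], [(17, 4)], [(18, 4)], [(19, 4)], [(20, 4)]]

Answer: [[(20, 4)], [(21, 4)], [(17, 4)], [(18, 4)], [(19, 4)], [(20, 4)]]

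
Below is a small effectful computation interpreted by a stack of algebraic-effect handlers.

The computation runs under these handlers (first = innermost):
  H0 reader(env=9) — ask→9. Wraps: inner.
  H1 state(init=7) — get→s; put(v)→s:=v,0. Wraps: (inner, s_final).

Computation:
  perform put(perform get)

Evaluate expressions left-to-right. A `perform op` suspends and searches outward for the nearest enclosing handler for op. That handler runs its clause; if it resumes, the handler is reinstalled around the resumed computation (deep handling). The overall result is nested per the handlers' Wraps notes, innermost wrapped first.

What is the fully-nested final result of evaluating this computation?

Working:
get @ H1 ⇒ 7
put(7) @ H1 ⇒ s:=7
H0 returns 0
H1 returns (0, 7)
= (0, 7)

Answer: (0, 7)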